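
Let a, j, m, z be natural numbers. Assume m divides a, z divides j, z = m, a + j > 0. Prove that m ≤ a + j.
From z = m and z divides j, m divides j. Because m divides a, m divides a + j. a + j > 0, so m ≤ a + j.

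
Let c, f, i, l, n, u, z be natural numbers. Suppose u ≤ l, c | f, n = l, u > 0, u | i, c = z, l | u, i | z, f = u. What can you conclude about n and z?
n = z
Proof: Since l | u and u > 0, l ≤ u. Since u ≤ l, l = u. n = l, so n = u. u | i and i | z, therefore u | z. c = z and c | f, therefore z | f. f = u, so z | u. Because u | z, u = z. Since n = u, n = z.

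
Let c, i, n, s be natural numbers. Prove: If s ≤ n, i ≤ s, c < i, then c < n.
i ≤ s and s ≤ n, thus i ≤ n. Since c < i, c < n.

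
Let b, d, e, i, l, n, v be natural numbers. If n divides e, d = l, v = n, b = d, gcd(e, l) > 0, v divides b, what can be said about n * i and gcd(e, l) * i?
n * i ≤ gcd(e, l) * i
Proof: b = d and d = l, hence b = l. v divides b, so v divides l. Because v = n, n divides l. Since n divides e, n divides gcd(e, l). gcd(e, l) > 0, so n ≤ gcd(e, l). By multiplying by a non-negative, n * i ≤ gcd(e, l) * i.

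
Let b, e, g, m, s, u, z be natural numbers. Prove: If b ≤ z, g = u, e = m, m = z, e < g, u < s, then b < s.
Since e = m and m = z, e = z. Since e < g, z < g. Since g = u, z < u. Since u < s, z < s. Since b ≤ z, b < s.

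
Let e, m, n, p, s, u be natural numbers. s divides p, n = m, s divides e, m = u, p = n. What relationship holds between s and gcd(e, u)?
s divides gcd(e, u)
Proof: Because n = m and m = u, n = u. p = n and s divides p, hence s divides n. Since n = u, s divides u. Since s divides e, s divides gcd(e, u).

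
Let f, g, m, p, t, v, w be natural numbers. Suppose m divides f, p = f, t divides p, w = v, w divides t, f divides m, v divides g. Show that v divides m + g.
f divides m and m divides f, therefore f = m. Because p = f, p = m. w = v and w divides t, so v divides t. Because t divides p, v divides p. Since p = m, v divides m. Since v divides g, v divides m + g.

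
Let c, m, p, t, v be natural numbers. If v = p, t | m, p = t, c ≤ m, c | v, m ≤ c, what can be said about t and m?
t = m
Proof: c ≤ m and m ≤ c, thus c = m. Since v = p and p = t, v = t. Since c | v, c | t. c = m, so m | t. Because t | m, t = m.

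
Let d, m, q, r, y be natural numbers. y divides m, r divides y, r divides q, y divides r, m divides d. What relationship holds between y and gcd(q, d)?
y divides gcd(q, d)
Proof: r divides y and y divides r, hence r = y. Since r divides q, y divides q. y divides m and m divides d, so y divides d. y divides q, so y divides gcd(q, d).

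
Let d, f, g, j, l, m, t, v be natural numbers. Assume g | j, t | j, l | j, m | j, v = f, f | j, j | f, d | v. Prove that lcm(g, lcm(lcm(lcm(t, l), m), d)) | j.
t | j and l | j, so lcm(t, l) | j. Because m | j, lcm(lcm(t, l), m) | j. f | j and j | f, hence f = j. Since v = f, v = j. d | v, so d | j. Since lcm(lcm(t, l), m) | j, lcm(lcm(lcm(t, l), m), d) | j. g | j, so lcm(g, lcm(lcm(lcm(t, l), m), d)) | j.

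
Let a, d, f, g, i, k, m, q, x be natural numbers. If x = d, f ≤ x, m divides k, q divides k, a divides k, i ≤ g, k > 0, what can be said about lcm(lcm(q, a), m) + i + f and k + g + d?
lcm(lcm(q, a), m) + i + f ≤ k + g + d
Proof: From q divides k and a divides k, lcm(q, a) divides k. m divides k, so lcm(lcm(q, a), m) divides k. Since k > 0, lcm(lcm(q, a), m) ≤ k. Because x = d and f ≤ x, f ≤ d. Since i ≤ g, i + f ≤ g + d. lcm(lcm(q, a), m) ≤ k, so lcm(lcm(q, a), m) + i + f ≤ k + g + d.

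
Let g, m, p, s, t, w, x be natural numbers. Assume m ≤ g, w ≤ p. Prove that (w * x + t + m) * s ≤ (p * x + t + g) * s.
Since w ≤ p, w * x ≤ p * x. Then w * x + t ≤ p * x + t. Since m ≤ g, w * x + t + m ≤ p * x + t + g. Then (w * x + t + m) * s ≤ (p * x + t + g) * s.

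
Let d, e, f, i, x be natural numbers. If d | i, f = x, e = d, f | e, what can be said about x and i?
x | i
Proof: e = d and f | e, hence f | d. Since d | i, f | i. Since f = x, x | i.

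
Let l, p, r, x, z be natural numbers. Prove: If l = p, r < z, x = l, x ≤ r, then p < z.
x = l and l = p, therefore x = p. Since x ≤ r, p ≤ r. r < z, so p < z.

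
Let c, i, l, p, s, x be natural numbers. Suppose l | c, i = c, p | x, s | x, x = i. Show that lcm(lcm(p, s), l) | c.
x = i and i = c, therefore x = c. p | x and s | x, so lcm(p, s) | x. Since x = c, lcm(p, s) | c. Since l | c, lcm(lcm(p, s), l) | c.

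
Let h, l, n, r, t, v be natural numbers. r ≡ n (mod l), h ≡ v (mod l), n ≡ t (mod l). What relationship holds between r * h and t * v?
r * h ≡ t * v (mod l)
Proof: r ≡ n (mod l) and n ≡ t (mod l), thus r ≡ t (mod l). Since h ≡ v (mod l), by multiplying congruences, r * h ≡ t * v (mod l).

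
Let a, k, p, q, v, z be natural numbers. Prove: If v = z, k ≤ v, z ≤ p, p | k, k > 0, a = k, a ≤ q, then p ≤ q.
From v = z and k ≤ v, k ≤ z. z ≤ p, so k ≤ p. p | k and k > 0, thus p ≤ k. Because k ≤ p, k = p. Because a = k and a ≤ q, k ≤ q. k = p, so p ≤ q.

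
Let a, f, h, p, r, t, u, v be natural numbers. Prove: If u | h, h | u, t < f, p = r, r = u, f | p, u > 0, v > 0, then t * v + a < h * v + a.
Since u | h and h | u, u = h. Because p = r and r = u, p = u. Since f | p, f | u. u > 0, so f ≤ u. t < f, so t < u. u = h, so t < h. v > 0, so t * v < h * v. Then t * v + a < h * v + a.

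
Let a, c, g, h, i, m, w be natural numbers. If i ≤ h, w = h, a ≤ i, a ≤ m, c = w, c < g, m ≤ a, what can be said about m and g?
m < g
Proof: a ≤ m and m ≤ a, hence a = m. a ≤ i and i ≤ h, so a ≤ h. From a = m, m ≤ h. Since c = w and w = h, c = h. From c < g, h < g. Because m ≤ h, m < g.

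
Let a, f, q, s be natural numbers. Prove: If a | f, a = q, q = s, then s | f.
a = q and q = s, so a = s. Since a | f, s | f.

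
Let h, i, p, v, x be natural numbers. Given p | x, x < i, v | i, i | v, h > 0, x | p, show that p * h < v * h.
x | p and p | x, so x = p. Because i | v and v | i, i = v. Because x < i, x < v. x = p, so p < v. h > 0, so p * h < v * h.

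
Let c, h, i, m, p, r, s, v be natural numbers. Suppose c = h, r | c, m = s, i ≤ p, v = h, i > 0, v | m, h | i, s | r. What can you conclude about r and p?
r ≤ p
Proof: m = s and v | m, so v | s. s | r, so v | r. v = h, so h | r. Because c = h and r | c, r | h. Because h | r, h = r. h | i, so r | i. From i > 0, r ≤ i. Since i ≤ p, r ≤ p.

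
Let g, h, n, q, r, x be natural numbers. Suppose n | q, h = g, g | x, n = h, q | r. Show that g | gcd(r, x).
n = h and h = g, therefore n = g. Since n | q and q | r, n | r. n = g, so g | r. Since g | x, g | gcd(r, x).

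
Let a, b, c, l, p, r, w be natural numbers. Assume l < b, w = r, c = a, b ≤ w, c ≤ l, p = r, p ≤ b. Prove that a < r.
w = r and b ≤ w, therefore b ≤ r. p = r and p ≤ b, hence r ≤ b. b ≤ r, so b = r. Since c ≤ l and l < b, c < b. Since c = a, a < b. Since b = r, a < r.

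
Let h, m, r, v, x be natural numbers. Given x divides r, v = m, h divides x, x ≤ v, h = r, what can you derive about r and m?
r ≤ m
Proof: h = r and h divides x, therefore r divides x. x divides r, so x = r. v = m and x ≤ v, therefore x ≤ m. Since x = r, r ≤ m.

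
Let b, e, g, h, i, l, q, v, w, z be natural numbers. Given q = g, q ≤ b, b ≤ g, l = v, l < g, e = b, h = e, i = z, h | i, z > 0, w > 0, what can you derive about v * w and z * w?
v * w < z * w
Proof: q = g and q ≤ b, therefore g ≤ b. Since b ≤ g, g = b. Since l = v and l < g, v < g. g = b, so v < b. i = z and h | i, thus h | z. Since h = e, e | z. e = b, so b | z. Because z > 0, b ≤ z. Since v < b, v < z. Since w > 0, v * w < z * w.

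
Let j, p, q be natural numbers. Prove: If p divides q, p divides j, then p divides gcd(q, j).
Because p divides q and p divides j, because common divisors divide the gcd, p divides gcd(q, j).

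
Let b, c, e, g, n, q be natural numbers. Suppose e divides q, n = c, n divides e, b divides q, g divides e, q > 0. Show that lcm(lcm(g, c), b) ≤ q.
n = c and n divides e, thus c divides e. From g divides e, lcm(g, c) divides e. Since e divides q, lcm(g, c) divides q. b divides q, so lcm(lcm(g, c), b) divides q. q > 0, so lcm(lcm(g, c), b) ≤ q.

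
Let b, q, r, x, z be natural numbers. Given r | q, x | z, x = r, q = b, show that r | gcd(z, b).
x = r and x | z, thus r | z. Since q = b and r | q, r | b. Since r | z, r | gcd(z, b).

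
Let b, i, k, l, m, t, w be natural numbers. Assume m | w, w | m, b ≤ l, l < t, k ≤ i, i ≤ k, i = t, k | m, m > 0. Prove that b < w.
Since m | w and w | m, m = w. Since b ≤ l and l < t, b < t. Since k ≤ i and i ≤ k, k = i. i = t, so k = t. Since k | m and m > 0, k ≤ m. Since k = t, t ≤ m. From b < t, b < m. Since m = w, b < w.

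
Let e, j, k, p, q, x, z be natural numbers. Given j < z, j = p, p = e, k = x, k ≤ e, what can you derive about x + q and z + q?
x + q < z + q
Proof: k = x and k ≤ e, so x ≤ e. From j = p and p = e, j = e. Since j < z, e < z. x ≤ e, so x < z. Then x + q < z + q.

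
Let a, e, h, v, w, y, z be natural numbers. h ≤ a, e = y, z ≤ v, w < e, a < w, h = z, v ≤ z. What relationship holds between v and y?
v < y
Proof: From z ≤ v and v ≤ z, z = v. Since h = z, h = v. e = y and w < e, thus w < y. Because a < w, a < y. Since h ≤ a, h < y. From h = v, v < y.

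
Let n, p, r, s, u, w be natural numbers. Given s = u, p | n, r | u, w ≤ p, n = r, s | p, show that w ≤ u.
From n = r and p | n, p | r. Since r | u, p | u. s = u and s | p, thus u | p. Because p | u, p = u. Since w ≤ p, w ≤ u.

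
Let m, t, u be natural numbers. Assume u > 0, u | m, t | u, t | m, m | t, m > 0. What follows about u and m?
u = m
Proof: Since u | m and m > 0, u ≤ m. From t | m and m | t, t = m. Since t | u, m | u. u > 0, so m ≤ u. u ≤ m, so u = m.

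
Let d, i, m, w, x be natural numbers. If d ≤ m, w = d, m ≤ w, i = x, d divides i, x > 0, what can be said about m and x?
m ≤ x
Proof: w = d and m ≤ w, hence m ≤ d. Since d ≤ m, d = m. i = x and d divides i, thus d divides x. x > 0, so d ≤ x. d = m, so m ≤ x.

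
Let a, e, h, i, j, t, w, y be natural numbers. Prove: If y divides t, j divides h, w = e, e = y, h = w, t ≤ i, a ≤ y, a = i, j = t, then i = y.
From a = i and a ≤ y, i ≤ y. Because w = e and e = y, w = y. From h = w and j divides h, j divides w. j = t, so t divides w. w = y, so t divides y. y divides t, so t = y. Because t ≤ i, y ≤ i. Since i ≤ y, i = y.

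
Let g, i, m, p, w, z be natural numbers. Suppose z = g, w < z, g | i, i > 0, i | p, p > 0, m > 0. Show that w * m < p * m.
Because z = g and w < z, w < g. Since g | i and i > 0, g ≤ i. i | p and p > 0, hence i ≤ p. From g ≤ i, g ≤ p. w < g, so w < p. m > 0, so w * m < p * m.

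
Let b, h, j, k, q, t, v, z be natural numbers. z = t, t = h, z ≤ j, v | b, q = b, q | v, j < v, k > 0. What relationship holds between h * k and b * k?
h * k < b * k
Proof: z = t and t = h, therefore z = h. z ≤ j, so h ≤ j. From q = b and q | v, b | v. Since v | b, v = b. Since j < v, j < b. h ≤ j, so h < b. From k > 0, h * k < b * k.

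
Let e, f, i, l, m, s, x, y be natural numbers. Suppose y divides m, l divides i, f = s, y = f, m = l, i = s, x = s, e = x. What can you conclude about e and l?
e = l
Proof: Because e = x and x = s, e = s. m = l and y divides m, therefore y divides l. Since y = f, f divides l. f = s, so s divides l. i = s and l divides i, hence l divides s. Since s divides l, s = l. Since e = s, e = l.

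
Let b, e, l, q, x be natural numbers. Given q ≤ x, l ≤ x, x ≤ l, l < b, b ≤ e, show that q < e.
l ≤ x and x ≤ l, hence l = x. l < b, so x < b. Since b ≤ e, x < e. q ≤ x, so q < e.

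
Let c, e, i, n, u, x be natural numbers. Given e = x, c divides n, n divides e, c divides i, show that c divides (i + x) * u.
Because c divides n and n divides e, c divides e. e = x, so c divides x. Since c divides i, c divides i + x. Then c divides (i + x) * u.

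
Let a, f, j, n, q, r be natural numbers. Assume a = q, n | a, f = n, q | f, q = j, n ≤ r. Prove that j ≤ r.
From a = q and n | a, n | q. f = n and q | f, thus q | n. n | q, so n = q. From q = j, n = j. n ≤ r, so j ≤ r.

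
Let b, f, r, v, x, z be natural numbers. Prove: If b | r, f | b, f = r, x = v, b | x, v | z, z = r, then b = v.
x = v and b | x, therefore b | v. Since f = r and f | b, r | b. Because b | r, r = b. z = r, so z = b. v | z, so v | b. Since b | v, b = v.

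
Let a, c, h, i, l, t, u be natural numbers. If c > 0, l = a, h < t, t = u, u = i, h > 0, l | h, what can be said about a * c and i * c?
a * c < i * c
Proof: l | h and h > 0, thus l ≤ h. l = a, so a ≤ h. t = u and u = i, therefore t = i. Since h < t, h < i. Because a ≤ h, a < i. c > 0, so a * c < i * c.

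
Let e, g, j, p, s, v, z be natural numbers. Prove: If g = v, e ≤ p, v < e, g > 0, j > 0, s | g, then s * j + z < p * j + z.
From s | g and g > 0, s ≤ g. g = v, so s ≤ v. From v < e and e ≤ p, v < p. From s ≤ v, s < p. j > 0, so s * j < p * j. Then s * j + z < p * j + z.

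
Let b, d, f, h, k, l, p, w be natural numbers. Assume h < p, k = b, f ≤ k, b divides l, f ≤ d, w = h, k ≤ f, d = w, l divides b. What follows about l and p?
l < p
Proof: From d = w and w = h, d = h. b divides l and l divides b, so b = l. k = b, so k = l. Because f ≤ k and k ≤ f, f = k. f ≤ d, so k ≤ d. From k = l, l ≤ d. Because d = h, l ≤ h. Since h < p, l < p.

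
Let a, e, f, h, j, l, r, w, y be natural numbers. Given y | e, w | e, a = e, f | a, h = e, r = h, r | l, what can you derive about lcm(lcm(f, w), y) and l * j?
lcm(lcm(f, w), y) | l * j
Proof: a = e and f | a, thus f | e. From w | e, lcm(f, w) | e. y | e, so lcm(lcm(f, w), y) | e. r = h and h = e, therefore r = e. Since r | l, e | l. lcm(lcm(f, w), y) | e, so lcm(lcm(f, w), y) | l. Then lcm(lcm(f, w), y) | l * j.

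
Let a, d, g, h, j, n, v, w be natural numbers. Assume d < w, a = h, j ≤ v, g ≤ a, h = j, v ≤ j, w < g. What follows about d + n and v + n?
d + n < v + n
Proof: j ≤ v and v ≤ j, so j = v. Since h = j, h = v. From d < w and w < g, d < g. From a = h and g ≤ a, g ≤ h. Since d < g, d < h. Since h = v, d < v. Then d + n < v + n.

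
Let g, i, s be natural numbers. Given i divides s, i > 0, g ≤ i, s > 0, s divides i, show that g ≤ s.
i divides s and s > 0, so i ≤ s. s divides i and i > 0, therefore s ≤ i. Because i ≤ s, i = s. g ≤ i, so g ≤ s.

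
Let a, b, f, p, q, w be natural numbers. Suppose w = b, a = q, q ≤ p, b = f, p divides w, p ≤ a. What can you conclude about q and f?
q divides f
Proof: Because a = q and p ≤ a, p ≤ q. From q ≤ p, p = q. w = b and b = f, thus w = f. From p divides w, p divides f. p = q, so q divides f.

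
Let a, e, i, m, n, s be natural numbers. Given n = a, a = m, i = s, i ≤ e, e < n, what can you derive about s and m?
s < m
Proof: Because n = a and a = m, n = m. i ≤ e and e < n, therefore i < n. i = s, so s < n. Since n = m, s < m.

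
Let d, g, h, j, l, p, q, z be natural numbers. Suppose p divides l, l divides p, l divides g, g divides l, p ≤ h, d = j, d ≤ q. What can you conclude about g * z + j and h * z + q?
g * z + j ≤ h * z + q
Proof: p divides l and l divides p, so p = l. From l divides g and g divides l, l = g. p = l, so p = g. p ≤ h, so g ≤ h. By multiplying by a non-negative, g * z ≤ h * z. Because d = j and d ≤ q, j ≤ q. From g * z ≤ h * z, g * z + j ≤ h * z + q.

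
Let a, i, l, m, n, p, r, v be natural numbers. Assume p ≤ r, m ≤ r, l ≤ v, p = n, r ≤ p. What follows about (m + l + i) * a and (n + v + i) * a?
(m + l + i) * a ≤ (n + v + i) * a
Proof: From r ≤ p and p ≤ r, r = p. p = n, so r = n. m ≤ r, so m ≤ n. l ≤ v, so m + l ≤ n + v. Then m + l + i ≤ n + v + i. By multiplying by a non-negative, (m + l + i) * a ≤ (n + v + i) * a.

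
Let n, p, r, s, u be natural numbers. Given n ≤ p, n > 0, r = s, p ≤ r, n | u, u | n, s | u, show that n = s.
From r = s and p ≤ r, p ≤ s. Since n ≤ p, n ≤ s. Since u | n and n | u, u = n. Since s | u, s | n. Because n > 0, s ≤ n. Since n ≤ s, n = s.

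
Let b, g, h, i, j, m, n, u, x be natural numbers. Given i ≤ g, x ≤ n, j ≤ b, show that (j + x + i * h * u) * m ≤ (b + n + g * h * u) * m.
j ≤ b and x ≤ n, hence j + x ≤ b + n. i ≤ g. By multiplying by a non-negative, i * h ≤ g * h. By multiplying by a non-negative, i * h * u ≤ g * h * u. Because j + x ≤ b + n, j + x + i * h * u ≤ b + n + g * h * u. By multiplying by a non-negative, (j + x + i * h * u) * m ≤ (b + n + g * h * u) * m.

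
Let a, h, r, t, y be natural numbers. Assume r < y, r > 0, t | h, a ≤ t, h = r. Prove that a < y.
h = r and t | h, thus t | r. From r > 0, t ≤ r. Because r < y, t < y. a ≤ t, so a < y.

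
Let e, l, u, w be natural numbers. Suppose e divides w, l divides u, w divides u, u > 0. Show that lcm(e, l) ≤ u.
Since e divides w and w divides u, e divides u. Since l divides u, lcm(e, l) divides u. Since u > 0, lcm(e, l) ≤ u.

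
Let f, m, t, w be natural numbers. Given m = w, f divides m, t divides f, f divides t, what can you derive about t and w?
t divides w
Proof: f divides t and t divides f, hence f = t. m = w and f divides m, therefore f divides w. Since f = t, t divides w.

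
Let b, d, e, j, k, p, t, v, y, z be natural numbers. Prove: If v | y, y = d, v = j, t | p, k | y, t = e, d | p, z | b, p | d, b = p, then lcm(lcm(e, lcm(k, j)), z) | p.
t = e and t | p, so e | p. From d | p and p | d, d = p. Since y = d, y = p. v = j and v | y, hence j | y. Since k | y, lcm(k, j) | y. Since y = p, lcm(k, j) | p. Since e | p, lcm(e, lcm(k, j)) | p. b = p and z | b, hence z | p. Since lcm(e, lcm(k, j)) | p, lcm(lcm(e, lcm(k, j)), z) | p.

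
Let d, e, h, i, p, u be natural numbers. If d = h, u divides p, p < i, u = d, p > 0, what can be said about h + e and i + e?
h + e < i + e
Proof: Since u = d and d = h, u = h. u divides p and p > 0, hence u ≤ p. Since u = h, h ≤ p. p < i, so h < i. Then h + e < i + e.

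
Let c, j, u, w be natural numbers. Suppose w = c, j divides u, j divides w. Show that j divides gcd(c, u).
w = c and j divides w, hence j divides c. From j divides u, j divides gcd(c, u).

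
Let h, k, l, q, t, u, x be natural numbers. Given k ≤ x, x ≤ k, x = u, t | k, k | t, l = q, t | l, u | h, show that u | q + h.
k ≤ x and x ≤ k, therefore k = x. From x = u, k = u. From t | k and k | t, t = k. l = q and t | l, therefore t | q. Since t = k, k | q. Because k = u, u | q. Since u | h, u | q + h.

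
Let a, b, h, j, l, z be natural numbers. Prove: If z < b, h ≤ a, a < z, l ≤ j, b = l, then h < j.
From h ≤ a and a < z, h < z. Because b = l and z < b, z < l. l ≤ j, so z < j. h < z, so h < j.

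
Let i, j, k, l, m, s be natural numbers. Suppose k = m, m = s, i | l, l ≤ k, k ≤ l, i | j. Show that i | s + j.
k = m and m = s, therefore k = s. l ≤ k and k ≤ l, thus l = k. Since i | l, i | k. k = s, so i | s. Because i | j, i | s + j.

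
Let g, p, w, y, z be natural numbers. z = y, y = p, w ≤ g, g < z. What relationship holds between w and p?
w < p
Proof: From z = y and y = p, z = p. From w ≤ g and g < z, w < z. z = p, so w < p.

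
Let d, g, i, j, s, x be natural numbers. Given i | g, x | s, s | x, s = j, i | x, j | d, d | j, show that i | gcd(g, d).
From j | d and d | j, j = d. Because s = j, s = d. x | s and s | x, therefore x = s. i | x, so i | s. s = d, so i | d. i | g, so i | gcd(g, d).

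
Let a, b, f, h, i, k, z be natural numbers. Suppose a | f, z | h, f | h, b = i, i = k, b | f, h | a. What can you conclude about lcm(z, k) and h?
lcm(z, k) | h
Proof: b = i and i = k, thus b = k. Since h | a and a | f, h | f. f | h, so f = h. Since b | f, b | h. b = k, so k | h. From z | h, lcm(z, k) | h.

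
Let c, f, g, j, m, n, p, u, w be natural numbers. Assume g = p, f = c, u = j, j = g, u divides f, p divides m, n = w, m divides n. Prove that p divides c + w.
From u = j and j = g, u = g. From u divides f, g divides f. Since f = c, g divides c. From g = p, p divides c. Since n = w and m divides n, m divides w. p divides m, so p divides w. Since p divides c, p divides c + w.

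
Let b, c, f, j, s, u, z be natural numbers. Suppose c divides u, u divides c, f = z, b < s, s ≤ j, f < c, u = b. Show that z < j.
c divides u and u divides c, thus c = u. Since u = b, c = b. From f < c, f < b. b < s and s ≤ j, hence b < j. Since f < b, f < j. From f = z, z < j.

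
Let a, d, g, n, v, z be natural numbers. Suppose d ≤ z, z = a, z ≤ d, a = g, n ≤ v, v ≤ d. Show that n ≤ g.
Since d ≤ z and z ≤ d, d = z. Since z = a, d = a. Since a = g, d = g. Since n ≤ v and v ≤ d, n ≤ d. Since d = g, n ≤ g.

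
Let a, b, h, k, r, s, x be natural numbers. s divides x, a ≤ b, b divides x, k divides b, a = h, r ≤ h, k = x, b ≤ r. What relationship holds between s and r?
s divides r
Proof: k = x and k divides b, hence x divides b. Since b divides x, x = b. a = h and a ≤ b, so h ≤ b. r ≤ h, so r ≤ b. b ≤ r, so b = r. Since x = b, x = r. s divides x, so s divides r.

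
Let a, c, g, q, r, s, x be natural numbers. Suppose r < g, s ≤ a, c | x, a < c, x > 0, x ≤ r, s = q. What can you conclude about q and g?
q < g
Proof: From s = q and s ≤ a, q ≤ a. Because c | x and x > 0, c ≤ x. Since a < c, a < x. Since q ≤ a, q < x. x ≤ r and r < g, so x < g. Since q < x, q < g.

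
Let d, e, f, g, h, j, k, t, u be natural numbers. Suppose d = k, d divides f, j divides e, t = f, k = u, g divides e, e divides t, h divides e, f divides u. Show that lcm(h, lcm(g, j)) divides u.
g divides e and j divides e, thus lcm(g, j) divides e. Since h divides e, lcm(h, lcm(g, j)) divides e. From d = k and d divides f, k divides f. k = u, so u divides f. Since f divides u, f = u. t = f and e divides t, hence e divides f. f = u, so e divides u. Since lcm(h, lcm(g, j)) divides e, lcm(h, lcm(g, j)) divides u.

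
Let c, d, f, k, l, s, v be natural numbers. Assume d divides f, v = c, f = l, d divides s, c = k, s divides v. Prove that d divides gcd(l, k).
From f = l and d divides f, d divides l. v = c and c = k, thus v = k. Because d divides s and s divides v, d divides v. v = k, so d divides k. d divides l, so d divides gcd(l, k).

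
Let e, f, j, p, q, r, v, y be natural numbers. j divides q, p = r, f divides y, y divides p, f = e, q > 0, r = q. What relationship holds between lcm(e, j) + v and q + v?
lcm(e, j) + v ≤ q + v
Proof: p = r and r = q, so p = q. f divides y and y divides p, therefore f divides p. Since f = e, e divides p. p = q, so e divides q. j divides q, so lcm(e, j) divides q. Because q > 0, lcm(e, j) ≤ q. Then lcm(e, j) + v ≤ q + v.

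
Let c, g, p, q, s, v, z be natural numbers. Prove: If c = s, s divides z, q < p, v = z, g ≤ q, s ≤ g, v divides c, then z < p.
From c = s and v divides c, v divides s. v = z, so z divides s. Since s divides z, s = z. s ≤ g and g ≤ q, therefore s ≤ q. q < p, so s < p. Since s = z, z < p.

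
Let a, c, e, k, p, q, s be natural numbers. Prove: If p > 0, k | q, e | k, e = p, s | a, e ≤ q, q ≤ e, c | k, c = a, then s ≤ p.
q ≤ e and e ≤ q, so q = e. Since k | q, k | e. Since e | k, k = e. e = p, so k = p. From c = a and c | k, a | k. From s | a, s | k. k = p, so s | p. Since p > 0, s ≤ p.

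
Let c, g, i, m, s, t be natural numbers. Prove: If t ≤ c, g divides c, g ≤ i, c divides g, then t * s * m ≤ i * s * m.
c divides g and g divides c, thus c = g. From t ≤ c, t ≤ g. Since g ≤ i, t ≤ i. By multiplying by a non-negative, t * s ≤ i * s. By multiplying by a non-negative, t * s * m ≤ i * s * m.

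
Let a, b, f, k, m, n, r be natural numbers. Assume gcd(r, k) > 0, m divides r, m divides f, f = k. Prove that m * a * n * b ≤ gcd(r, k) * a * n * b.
f = k and m divides f, so m divides k. Since m divides r, m divides gcd(r, k). Since gcd(r, k) > 0, m ≤ gcd(r, k). By multiplying by a non-negative, m * a ≤ gcd(r, k) * a. By multiplying by a non-negative, m * a * n ≤ gcd(r, k) * a * n. By multiplying by a non-negative, m * a * n * b ≤ gcd(r, k) * a * n * b.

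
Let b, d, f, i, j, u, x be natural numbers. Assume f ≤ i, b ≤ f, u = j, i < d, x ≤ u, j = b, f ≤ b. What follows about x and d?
x < d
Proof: From b ≤ f and f ≤ b, b = f. Since j = b, j = f. From u = j and x ≤ u, x ≤ j. j = f, so x ≤ f. Since f ≤ i and i < d, f < d. x ≤ f, so x < d.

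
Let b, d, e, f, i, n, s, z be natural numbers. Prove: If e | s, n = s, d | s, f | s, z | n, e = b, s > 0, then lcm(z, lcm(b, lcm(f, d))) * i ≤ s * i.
Since n = s and z | n, z | s. e = b and e | s, hence b | s. Since f | s and d | s, lcm(f, d) | s. Since b | s, lcm(b, lcm(f, d)) | s. Since z | s, lcm(z, lcm(b, lcm(f, d))) | s. Since s > 0, lcm(z, lcm(b, lcm(f, d))) ≤ s. Then lcm(z, lcm(b, lcm(f, d))) * i ≤ s * i.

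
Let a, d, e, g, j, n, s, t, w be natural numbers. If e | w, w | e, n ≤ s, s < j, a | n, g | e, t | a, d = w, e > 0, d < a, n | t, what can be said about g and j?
g < j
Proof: e | w and w | e, so e = w. Since g | e and e > 0, g ≤ e. e = w, so g ≤ w. Because n | t and t | a, n | a. Since a | n, a = n. Since d < a, d < n. n ≤ s and s < j, therefore n < j. Since d < n, d < j. d = w, so w < j. Because g ≤ w, g < j.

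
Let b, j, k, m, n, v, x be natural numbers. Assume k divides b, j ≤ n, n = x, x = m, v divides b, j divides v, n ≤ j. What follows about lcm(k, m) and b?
lcm(k, m) divides b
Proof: Since j ≤ n and n ≤ j, j = n. n = x, so j = x. Since x = m, j = m. j divides v and v divides b, thus j divides b. Since j = m, m divides b. k divides b, so lcm(k, m) divides b.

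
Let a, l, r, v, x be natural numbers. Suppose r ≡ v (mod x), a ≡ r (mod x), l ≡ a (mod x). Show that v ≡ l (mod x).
l ≡ a (mod x) and a ≡ r (mod x), so l ≡ r (mod x). r ≡ v (mod x), so l ≡ v (mod x). Then v ≡ l (mod x).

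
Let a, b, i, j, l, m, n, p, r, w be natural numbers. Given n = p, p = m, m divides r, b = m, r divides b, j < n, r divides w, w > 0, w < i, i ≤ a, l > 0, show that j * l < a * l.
n = p and p = m, hence n = m. b = m and r divides b, so r divides m. Since m divides r, m = r. n = m, so n = r. j < n, so j < r. Because r divides w and w > 0, r ≤ w. w < i and i ≤ a, therefore w < a. Since r ≤ w, r < a. From j < r, j < a. From l > 0, by multiplying by a positive, j * l < a * l.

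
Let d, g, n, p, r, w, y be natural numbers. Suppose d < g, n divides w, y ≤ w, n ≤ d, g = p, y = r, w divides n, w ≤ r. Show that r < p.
n divides w and w divides n, hence n = w. From y = r and y ≤ w, r ≤ w. Since w ≤ r, w = r. Since n = w, n = r. g = p and d < g, therefore d < p. Because n ≤ d, n < p. Since n = r, r < p.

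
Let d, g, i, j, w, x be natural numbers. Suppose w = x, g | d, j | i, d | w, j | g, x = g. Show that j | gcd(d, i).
w = x and x = g, therefore w = g. Since d | w, d | g. Since g | d, g = d. Since j | g, j | d. j | i, so j | gcd(d, i).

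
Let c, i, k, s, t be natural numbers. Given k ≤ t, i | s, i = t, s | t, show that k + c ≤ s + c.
i = t and i | s, so t | s. s | t, so t = s. k ≤ t, so k ≤ s. Then k + c ≤ s + c.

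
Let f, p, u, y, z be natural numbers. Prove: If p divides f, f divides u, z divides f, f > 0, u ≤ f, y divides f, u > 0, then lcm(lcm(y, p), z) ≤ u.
f divides u and u > 0, so f ≤ u. Since u ≤ f, f = u. Since y divides f and p divides f, lcm(y, p) divides f. z divides f, so lcm(lcm(y, p), z) divides f. Since f > 0, lcm(lcm(y, p), z) ≤ f. Since f = u, lcm(lcm(y, p), z) ≤ u.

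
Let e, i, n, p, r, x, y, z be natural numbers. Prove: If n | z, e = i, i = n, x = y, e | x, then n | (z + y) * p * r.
e = i and i = n, therefore e = n. Since x = y and e | x, e | y. e = n, so n | y. n | z, so n | z + y. Then n | (z + y) * p. Then n | (z + y) * p * r.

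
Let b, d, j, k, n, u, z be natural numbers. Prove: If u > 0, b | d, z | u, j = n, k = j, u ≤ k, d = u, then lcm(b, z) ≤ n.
d = u and b | d, therefore b | u. From z | u, lcm(b, z) | u. Since u > 0, lcm(b, z) ≤ u. Because k = j and u ≤ k, u ≤ j. Since j = n, u ≤ n. Since lcm(b, z) ≤ u, lcm(b, z) ≤ n.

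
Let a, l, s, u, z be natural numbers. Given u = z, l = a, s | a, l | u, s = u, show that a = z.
l = a and l | u, so a | u. s = u and s | a, therefore u | a. Since a | u, a = u. Because u = z, a = z.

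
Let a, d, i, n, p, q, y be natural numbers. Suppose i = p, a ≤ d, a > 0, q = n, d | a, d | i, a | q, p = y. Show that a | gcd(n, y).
q = n and a | q, thus a | n. d | a and a > 0, hence d ≤ a. Because a ≤ d, d = a. i = p and p = y, thus i = y. Since d | i, d | y. Since d = a, a | y. a | n, so a | gcd(n, y).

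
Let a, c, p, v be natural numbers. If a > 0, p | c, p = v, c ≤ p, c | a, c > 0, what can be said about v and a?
v ≤ a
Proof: p | c and c > 0, hence p ≤ c. Since c ≤ p, c = p. Because p = v, c = v. Since c | a and a > 0, c ≤ a. Since c = v, v ≤ a.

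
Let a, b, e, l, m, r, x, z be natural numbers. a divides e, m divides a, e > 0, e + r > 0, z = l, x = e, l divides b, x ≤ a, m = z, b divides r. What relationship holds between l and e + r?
l ≤ e + r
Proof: From a divides e and e > 0, a ≤ e. Because x = e and x ≤ a, e ≤ a. a ≤ e, so a = e. Because m = z and z = l, m = l. m divides a, so l divides a. a = e, so l divides e. l divides b and b divides r, thus l divides r. Since l divides e, l divides e + r. Since e + r > 0, l ≤ e + r.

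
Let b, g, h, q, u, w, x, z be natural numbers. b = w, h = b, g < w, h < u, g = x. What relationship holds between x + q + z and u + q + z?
x + q + z < u + q + z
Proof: Because g = x and g < w, x < w. h = b and b = w, so h = w. Because h < u, w < u. x < w, so x < u. Then x + q < u + q. Then x + q + z < u + q + z.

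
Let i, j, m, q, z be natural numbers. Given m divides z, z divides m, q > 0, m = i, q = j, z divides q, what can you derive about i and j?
i ≤ j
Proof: Because z divides m and m divides z, z = m. m = i, so z = i. z divides q and q > 0, so z ≤ q. z = i, so i ≤ q. Since q = j, i ≤ j.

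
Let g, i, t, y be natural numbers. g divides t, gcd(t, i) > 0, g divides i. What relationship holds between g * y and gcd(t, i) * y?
g * y ≤ gcd(t, i) * y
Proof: Since g divides t and g divides i, g divides gcd(t, i). Because gcd(t, i) > 0, g ≤ gcd(t, i). By multiplying by a non-negative, g * y ≤ gcd(t, i) * y.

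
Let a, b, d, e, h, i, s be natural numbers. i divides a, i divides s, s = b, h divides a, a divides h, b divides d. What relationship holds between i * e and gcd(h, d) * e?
i * e divides gcd(h, d) * e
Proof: a divides h and h divides a, therefore a = h. Since i divides a, i divides h. s = b and i divides s, hence i divides b. b divides d, so i divides d. i divides h, so i divides gcd(h, d). Then i * e divides gcd(h, d) * e.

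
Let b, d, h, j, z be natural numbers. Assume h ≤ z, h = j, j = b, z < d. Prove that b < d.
Since h = j and j = b, h = b. h ≤ z and z < d, therefore h < d. h = b, so b < d.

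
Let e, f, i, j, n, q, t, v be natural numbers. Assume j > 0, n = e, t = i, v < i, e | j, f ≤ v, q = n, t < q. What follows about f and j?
f < j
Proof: Since f ≤ v and v < i, f < i. q = n and n = e, therefore q = e. Because t = i and t < q, i < q. Since q = e, i < e. e | j and j > 0, therefore e ≤ j. i < e, so i < j. Since f < i, f < j.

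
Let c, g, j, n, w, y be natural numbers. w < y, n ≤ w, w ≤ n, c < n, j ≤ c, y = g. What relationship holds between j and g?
j < g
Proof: Since w ≤ n and n ≤ w, w = n. From w < y, n < y. Since c < n, c < y. Since j ≤ c, j < y. Since y = g, j < g.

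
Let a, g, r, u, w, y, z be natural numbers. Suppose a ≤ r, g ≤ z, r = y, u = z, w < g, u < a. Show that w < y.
Since u = z and u < a, z < a. a ≤ r, so z < r. Since r = y, z < y. g ≤ z, so g < y. Since w < g, w < y.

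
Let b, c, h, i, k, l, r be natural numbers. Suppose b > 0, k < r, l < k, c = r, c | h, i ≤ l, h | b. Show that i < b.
Since i ≤ l and l < k, i < k. Because k < r, i < r. Because c | h and h | b, c | b. Because c = r, r | b. b > 0, so r ≤ b. i < r, so i < b.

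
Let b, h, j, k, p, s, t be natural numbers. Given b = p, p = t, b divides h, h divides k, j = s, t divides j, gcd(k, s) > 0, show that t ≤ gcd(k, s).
Since b = p and p = t, b = t. From b divides h, t divides h. Since h divides k, t divides k. From j = s and t divides j, t divides s. t divides k, so t divides gcd(k, s). gcd(k, s) > 0, so t ≤ gcd(k, s).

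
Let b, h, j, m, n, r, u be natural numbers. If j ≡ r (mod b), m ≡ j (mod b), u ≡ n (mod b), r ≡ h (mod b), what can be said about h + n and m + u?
h + n ≡ m + u (mod b)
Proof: From m ≡ j (mod b) and j ≡ r (mod b), m ≡ r (mod b). Since r ≡ h (mod b), m ≡ h (mod b). Since u ≡ n (mod b), by adding congruences, m + u ≡ h + n (mod b). Then h + n ≡ m + u (mod b).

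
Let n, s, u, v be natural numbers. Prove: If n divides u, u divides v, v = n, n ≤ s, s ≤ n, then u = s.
v = n and u divides v, so u divides n. Since n divides u, u = n. n ≤ s and s ≤ n, so n = s. Since u = n, u = s.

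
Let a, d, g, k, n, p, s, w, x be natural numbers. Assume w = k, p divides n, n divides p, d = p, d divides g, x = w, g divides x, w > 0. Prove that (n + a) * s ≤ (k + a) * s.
p divides n and n divides p, hence p = n. Since x = w and g divides x, g divides w. Since d divides g, d divides w. From w > 0, d ≤ w. From d = p, p ≤ w. p = n, so n ≤ w. Since w = k, n ≤ k. Then n + a ≤ k + a. By multiplying by a non-negative, (n + a) * s ≤ (k + a) * s.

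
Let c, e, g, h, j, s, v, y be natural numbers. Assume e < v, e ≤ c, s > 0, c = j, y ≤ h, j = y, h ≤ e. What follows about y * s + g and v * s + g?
y * s + g < v * s + g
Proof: c = j and j = y, therefore c = y. Since e ≤ c, e ≤ y. From y ≤ h and h ≤ e, y ≤ e. e ≤ y, so e = y. Since e < v, y < v. Since s > 0, by multiplying by a positive, y * s < v * s. Then y * s + g < v * s + g.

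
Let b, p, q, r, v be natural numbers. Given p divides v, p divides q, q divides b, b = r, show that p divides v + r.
b = r and q divides b, therefore q divides r. Since p divides q, p divides r. From p divides v, p divides v + r.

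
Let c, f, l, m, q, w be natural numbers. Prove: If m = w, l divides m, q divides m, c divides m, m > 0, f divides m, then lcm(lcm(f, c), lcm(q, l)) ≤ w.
Since f divides m and c divides m, lcm(f, c) divides m. From q divides m and l divides m, lcm(q, l) divides m. Since lcm(f, c) divides m, lcm(lcm(f, c), lcm(q, l)) divides m. m > 0, so lcm(lcm(f, c), lcm(q, l)) ≤ m. Since m = w, lcm(lcm(f, c), lcm(q, l)) ≤ w.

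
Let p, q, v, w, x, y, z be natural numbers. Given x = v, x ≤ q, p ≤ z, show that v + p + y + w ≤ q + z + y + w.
x = v and x ≤ q, therefore v ≤ q. p ≤ z, thus p + y ≤ z + y. v ≤ q, so v + p + y ≤ q + z + y. Then v + p + y + w ≤ q + z + y + w.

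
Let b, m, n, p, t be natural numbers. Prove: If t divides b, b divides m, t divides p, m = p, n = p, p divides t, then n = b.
t divides p and p divides t, thus t = p. Since t divides b, p divides b. m = p and b divides m, therefore b divides p. p divides b, so p = b. n = p, so n = b.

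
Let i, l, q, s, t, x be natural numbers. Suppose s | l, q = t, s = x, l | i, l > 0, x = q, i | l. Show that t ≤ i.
Since x = q and q = t, x = t. l | i and i | l, therefore l = i. s = x and s | l, thus x | l. Since l > 0, x ≤ l. l = i, so x ≤ i. x = t, so t ≤ i.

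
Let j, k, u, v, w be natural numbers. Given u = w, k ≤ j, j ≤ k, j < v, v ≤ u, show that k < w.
j ≤ k and k ≤ j, therefore j = k. j < v, so k < v. Since u = w and v ≤ u, v ≤ w. Since k < v, k < w.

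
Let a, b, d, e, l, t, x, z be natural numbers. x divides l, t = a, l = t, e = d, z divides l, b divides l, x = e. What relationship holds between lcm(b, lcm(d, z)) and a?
lcm(b, lcm(d, z)) divides a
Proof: From l = t and t = a, l = a. From x = e and x divides l, e divides l. e = d, so d divides l. Since z divides l, lcm(d, z) divides l. b divides l, so lcm(b, lcm(d, z)) divides l. l = a, so lcm(b, lcm(d, z)) divides a.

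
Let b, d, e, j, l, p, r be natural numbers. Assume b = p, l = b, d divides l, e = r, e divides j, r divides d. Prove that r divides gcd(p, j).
l = b and d divides l, therefore d divides b. Since b = p, d divides p. r divides d, so r divides p. e = r and e divides j, hence r divides j. r divides p, so r divides gcd(p, j).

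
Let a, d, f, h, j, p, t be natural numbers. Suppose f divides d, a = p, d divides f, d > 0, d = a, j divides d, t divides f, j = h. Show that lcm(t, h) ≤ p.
d = a and a = p, hence d = p. Since f divides d and d divides f, f = d. t divides f, so t divides d. j = h and j divides d, hence h divides d. t divides d, so lcm(t, h) divides d. d > 0, so lcm(t, h) ≤ d. Since d = p, lcm(t, h) ≤ p.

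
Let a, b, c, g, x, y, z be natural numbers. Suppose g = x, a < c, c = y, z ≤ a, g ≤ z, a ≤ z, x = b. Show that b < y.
From g = x and x = b, g = b. Because a ≤ z and z ≤ a, a = z. From a < c, z < c. c = y, so z < y. Since g ≤ z, g < y. g = b, so b < y.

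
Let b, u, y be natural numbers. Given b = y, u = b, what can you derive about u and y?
u = y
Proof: u = b and b = y. By transitivity, u = y.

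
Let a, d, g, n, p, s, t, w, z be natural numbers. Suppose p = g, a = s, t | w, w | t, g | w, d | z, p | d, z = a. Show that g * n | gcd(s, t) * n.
z = a and a = s, so z = s. p = g and p | d, thus g | d. d | z, so g | z. z = s, so g | s. w | t and t | w, so w = t. Since g | w, g | t. g | s, so g | gcd(s, t). Then g * n | gcd(s, t) * n.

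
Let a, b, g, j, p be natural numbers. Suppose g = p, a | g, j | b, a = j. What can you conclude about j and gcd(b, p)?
j | gcd(b, p)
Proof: g = p and a | g, hence a | p. Since a = j, j | p. j | b, so j | gcd(b, p).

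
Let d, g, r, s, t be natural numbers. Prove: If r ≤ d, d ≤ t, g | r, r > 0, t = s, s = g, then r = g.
t = s and s = g, hence t = g. d ≤ t, so d ≤ g. r ≤ d, so r ≤ g. g | r and r > 0, thus g ≤ r. Since r ≤ g, r = g.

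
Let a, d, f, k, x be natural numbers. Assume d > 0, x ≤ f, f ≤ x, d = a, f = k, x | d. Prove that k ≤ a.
x ≤ f and f ≤ x, thus x = f. Since x | d, f | d. Because f = k, k | d. Since d > 0, k ≤ d. d = a, so k ≤ a.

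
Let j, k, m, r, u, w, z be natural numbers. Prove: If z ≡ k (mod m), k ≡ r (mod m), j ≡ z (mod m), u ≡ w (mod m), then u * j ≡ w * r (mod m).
j ≡ z (mod m) and z ≡ k (mod m), hence j ≡ k (mod m). Since k ≡ r (mod m), j ≡ r (mod m). Because u ≡ w (mod m), u * j ≡ w * r (mod m).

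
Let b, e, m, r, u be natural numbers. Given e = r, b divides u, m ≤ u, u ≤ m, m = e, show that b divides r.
u ≤ m and m ≤ u, hence u = m. m = e, so u = e. Since e = r, u = r. Because b divides u, b divides r.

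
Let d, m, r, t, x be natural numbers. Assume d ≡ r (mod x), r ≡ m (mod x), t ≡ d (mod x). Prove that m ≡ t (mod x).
t ≡ d (mod x) and d ≡ r (mod x), hence t ≡ r (mod x). Since r ≡ m (mod x), t ≡ m (mod x). Then m ≡ t (mod x).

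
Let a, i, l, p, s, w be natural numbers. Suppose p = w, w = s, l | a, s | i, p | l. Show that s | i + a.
Since p = w and w = s, p = s. Since p | l, s | l. l | a, so s | a. s | i, so s | i + a.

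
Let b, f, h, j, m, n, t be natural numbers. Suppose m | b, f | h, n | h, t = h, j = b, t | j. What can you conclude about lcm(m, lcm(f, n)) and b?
lcm(m, lcm(f, n)) | b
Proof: f | h and n | h, therefore lcm(f, n) | h. From j = b and t | j, t | b. t = h, so h | b. lcm(f, n) | h, so lcm(f, n) | b. Since m | b, lcm(m, lcm(f, n)) | b.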